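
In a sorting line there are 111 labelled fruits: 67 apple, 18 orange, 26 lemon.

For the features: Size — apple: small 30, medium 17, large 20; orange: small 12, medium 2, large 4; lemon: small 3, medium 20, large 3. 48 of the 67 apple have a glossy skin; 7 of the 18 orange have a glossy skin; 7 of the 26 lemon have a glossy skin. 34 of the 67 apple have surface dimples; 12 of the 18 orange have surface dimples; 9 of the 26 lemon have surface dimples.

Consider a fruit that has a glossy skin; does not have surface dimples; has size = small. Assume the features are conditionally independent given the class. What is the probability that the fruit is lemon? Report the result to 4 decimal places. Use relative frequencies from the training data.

apple: (67/111) × (30/67) × (48/67) × (33/67) ≈ 0.0953683
orange: (18/111) × (12/18) × (7/18) × (6/18) ≈ 0.014014
lemon: (26/111) × (3/26) × (7/26) × (17/26) ≈ 0.00475772
P(lemon | x) = 0.00475772 / 0.11414002 ≈ 0.0417

0.0417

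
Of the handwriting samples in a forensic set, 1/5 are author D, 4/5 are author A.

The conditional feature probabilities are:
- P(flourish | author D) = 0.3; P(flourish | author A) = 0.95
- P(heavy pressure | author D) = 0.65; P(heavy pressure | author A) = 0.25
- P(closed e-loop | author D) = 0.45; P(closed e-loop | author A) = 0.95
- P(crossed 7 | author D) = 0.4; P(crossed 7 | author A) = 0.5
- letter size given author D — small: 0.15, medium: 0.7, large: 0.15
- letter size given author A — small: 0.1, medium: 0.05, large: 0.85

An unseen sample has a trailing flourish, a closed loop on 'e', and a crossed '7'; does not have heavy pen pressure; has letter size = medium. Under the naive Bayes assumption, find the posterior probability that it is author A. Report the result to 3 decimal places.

0.837

author D: 0.2 × 0.3 × (1−0.65) × 0.45 × 0.4 × 0.7 = 0.002646
author A: 0.8 × 0.95 × (1−0.25) × 0.95 × 0.5 × 0.05 = 0.0135375
P(author A | x) = 0.0135375 / 0.0161835 ≈ 0.837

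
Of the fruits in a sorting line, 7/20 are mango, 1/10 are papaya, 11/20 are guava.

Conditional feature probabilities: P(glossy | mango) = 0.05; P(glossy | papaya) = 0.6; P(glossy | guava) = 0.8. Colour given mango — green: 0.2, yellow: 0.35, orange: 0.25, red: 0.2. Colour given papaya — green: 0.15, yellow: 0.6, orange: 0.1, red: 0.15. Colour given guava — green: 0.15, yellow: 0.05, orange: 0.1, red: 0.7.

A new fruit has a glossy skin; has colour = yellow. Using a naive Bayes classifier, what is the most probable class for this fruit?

mango: 0.35 × 0.05 × 0.35 = 0.006125
papaya: 0.1 × 0.6 × 0.6 = 0.036
guava: 0.55 × 0.8 × 0.05 = 0.022
Highest score → papaya.

papaya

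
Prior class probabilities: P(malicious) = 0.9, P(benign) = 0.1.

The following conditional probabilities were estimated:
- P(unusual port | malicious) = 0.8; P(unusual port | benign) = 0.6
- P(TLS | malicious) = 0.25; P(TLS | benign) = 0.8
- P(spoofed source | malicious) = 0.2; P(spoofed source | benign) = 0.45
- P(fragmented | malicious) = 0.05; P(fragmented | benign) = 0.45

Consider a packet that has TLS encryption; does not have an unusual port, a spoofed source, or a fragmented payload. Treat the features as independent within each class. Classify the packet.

malicious: 0.9 × (1−0.8) × 0.25 × (1−0.2) × (1−0.05) = 0.0342
benign: 0.1 × (1−0.6) × 0.8 × (1−0.45) × (1−0.45) = 0.00968
Highest score → malicious.

malicious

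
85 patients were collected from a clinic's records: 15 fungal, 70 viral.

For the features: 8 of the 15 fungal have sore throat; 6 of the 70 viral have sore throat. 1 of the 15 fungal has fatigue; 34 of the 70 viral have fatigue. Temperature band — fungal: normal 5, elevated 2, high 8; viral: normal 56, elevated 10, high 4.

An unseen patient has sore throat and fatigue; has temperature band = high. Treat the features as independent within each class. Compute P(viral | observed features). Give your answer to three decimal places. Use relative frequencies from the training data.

0.369

fungal: (15/85) × (8/15) × (1/15) × (8/15) ≈ 0.00334641
viral: (70/85) × (6/70) × (34/70) × (4/70) ≈ 0.00195918
P(viral | x) = 0.00195918 / 0.00530559 ≈ 0.369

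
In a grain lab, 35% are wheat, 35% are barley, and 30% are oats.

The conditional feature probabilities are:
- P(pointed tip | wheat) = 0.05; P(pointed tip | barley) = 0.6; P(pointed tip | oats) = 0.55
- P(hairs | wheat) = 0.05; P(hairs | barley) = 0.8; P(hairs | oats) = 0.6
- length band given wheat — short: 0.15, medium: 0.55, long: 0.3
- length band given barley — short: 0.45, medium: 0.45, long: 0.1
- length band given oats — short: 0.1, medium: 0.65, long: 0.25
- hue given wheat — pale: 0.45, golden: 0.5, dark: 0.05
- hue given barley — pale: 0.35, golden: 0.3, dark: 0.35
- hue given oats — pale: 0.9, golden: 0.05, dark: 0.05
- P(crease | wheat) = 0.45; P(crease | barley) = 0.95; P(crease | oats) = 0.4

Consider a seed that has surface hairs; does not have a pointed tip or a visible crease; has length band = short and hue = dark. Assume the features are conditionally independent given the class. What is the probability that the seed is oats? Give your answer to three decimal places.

wheat: 0.35 × (1−0.05) × 0.05 × 0.15 × 0.05 × (1−0.45) = 0.000068578125
barley: 0.35 × (1−0.6) × 0.8 × 0.45 × 0.35 × (1−0.95) = 0.000882
oats: 0.3 × (1−0.55) × 0.6 × 0.1 × 0.05 × (1−0.4) = 0.000243
P(oats | x) = 0.000243 / 0.001193578125 ≈ 0.204

0.204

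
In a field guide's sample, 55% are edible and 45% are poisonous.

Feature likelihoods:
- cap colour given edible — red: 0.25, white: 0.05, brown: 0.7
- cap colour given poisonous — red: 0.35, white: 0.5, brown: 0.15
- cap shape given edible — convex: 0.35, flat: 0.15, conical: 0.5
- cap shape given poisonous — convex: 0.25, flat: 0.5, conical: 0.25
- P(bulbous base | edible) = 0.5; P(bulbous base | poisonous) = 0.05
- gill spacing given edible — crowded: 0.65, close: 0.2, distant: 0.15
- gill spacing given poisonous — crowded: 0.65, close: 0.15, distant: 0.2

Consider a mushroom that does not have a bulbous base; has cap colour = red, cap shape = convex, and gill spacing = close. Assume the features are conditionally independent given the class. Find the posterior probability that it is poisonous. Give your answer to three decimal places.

edible: 0.55 × 0.25 × 0.35 × (1−0.5) × 0.2 = 0.0048125
poisonous: 0.45 × 0.35 × 0.25 × (1−0.05) × 0.15 = 0.0056109375
P(poisonous | x) = 0.0056109375 / 0.0104234375 ≈ 0.538

0.538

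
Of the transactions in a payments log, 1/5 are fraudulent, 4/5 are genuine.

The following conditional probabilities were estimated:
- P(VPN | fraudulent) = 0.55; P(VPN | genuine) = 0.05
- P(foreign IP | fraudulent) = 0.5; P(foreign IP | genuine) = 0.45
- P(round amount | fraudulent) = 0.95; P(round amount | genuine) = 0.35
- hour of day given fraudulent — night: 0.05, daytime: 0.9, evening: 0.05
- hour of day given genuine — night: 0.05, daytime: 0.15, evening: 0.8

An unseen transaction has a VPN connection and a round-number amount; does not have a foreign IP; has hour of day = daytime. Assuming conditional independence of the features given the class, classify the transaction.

fraudulent

fraudulent: 0.2 × 0.55 × (1−0.5) × 0.95 × 0.9 = 0.047025
genuine: 0.8 × 0.05 × (1−0.45) × 0.35 × 0.15 = 0.001155
Highest score → fraudulent.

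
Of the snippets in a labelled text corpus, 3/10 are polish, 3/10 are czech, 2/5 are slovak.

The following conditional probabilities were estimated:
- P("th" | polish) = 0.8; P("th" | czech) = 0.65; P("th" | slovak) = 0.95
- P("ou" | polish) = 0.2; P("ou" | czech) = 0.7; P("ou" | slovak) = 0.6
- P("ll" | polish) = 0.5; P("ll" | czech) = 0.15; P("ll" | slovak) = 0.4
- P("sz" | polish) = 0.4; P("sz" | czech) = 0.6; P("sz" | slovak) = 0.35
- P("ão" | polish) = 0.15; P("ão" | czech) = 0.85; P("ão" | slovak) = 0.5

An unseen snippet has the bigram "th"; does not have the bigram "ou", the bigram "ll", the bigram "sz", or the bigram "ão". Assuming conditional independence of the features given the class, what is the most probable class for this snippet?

polish: 0.3 × 0.8 × (1−0.2) × (1−0.5) × (1−0.4) × (1−0.15) = 0.04896
czech: 0.3 × 0.65 × (1−0.7) × (1−0.15) × (1−0.6) × (1−0.85) = 0.0029835
slovak: 0.4 × 0.95 × (1−0.6) × (1−0.4) × (1−0.35) × (1−0.5) = 0.02964
Highest score → polish.

polish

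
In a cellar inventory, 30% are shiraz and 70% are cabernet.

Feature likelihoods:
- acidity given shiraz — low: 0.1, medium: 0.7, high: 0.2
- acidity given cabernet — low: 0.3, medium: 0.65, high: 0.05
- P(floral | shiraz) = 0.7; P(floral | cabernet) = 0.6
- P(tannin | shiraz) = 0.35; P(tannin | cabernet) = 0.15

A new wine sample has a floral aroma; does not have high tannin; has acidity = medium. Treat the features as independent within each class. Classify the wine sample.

shiraz: 0.3 × 0.7 × 0.7 × (1−0.35) = 0.09555
cabernet: 0.7 × 0.65 × 0.6 × (1−0.15) = 0.23205
Highest score → cabernet.

cabernet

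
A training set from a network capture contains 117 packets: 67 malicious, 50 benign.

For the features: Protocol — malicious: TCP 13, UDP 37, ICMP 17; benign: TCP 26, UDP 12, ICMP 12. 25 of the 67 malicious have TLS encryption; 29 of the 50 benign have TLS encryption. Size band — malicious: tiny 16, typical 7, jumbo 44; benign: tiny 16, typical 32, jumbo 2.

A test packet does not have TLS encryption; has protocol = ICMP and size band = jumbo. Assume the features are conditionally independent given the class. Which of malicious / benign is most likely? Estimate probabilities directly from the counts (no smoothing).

malicious

malicious: (67/117) × (17/67) × (42/67) × (44/67) ≈ 0.0598157
benign: (50/117) × (12/50) × (21/50) × (2/50) ≈ 0.00172308
Highest score → malicious.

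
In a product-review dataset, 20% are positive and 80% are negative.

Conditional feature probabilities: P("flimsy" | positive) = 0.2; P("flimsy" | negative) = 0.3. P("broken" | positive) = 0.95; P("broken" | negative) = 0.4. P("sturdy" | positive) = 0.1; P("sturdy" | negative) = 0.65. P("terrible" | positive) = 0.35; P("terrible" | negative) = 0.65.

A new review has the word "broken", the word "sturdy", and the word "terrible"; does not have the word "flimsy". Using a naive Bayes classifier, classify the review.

positive: 0.2 × (1−0.2) × 0.95 × 0.1 × 0.35 = 0.00532
negative: 0.8 × (1−0.3) × 0.4 × 0.65 × 0.65 = 0.09464
Highest score → negative.

negative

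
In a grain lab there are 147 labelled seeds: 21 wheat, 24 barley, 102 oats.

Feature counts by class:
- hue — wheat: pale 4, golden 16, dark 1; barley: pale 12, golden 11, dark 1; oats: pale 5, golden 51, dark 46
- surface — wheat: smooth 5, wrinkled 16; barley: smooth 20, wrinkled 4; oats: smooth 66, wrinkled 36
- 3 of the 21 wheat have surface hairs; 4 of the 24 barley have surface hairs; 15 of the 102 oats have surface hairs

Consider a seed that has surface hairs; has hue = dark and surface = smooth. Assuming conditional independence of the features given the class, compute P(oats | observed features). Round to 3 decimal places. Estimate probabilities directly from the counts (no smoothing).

0.962

wheat: (21/147) × (1/21) × (5/21) × (3/21) ≈ 0.000231385
barley: (24/147) × (1/24) × (20/24) × (4/24) ≈ 0.000944822
oats: (102/147) × (46/102) × (66/102) × (15/102) ≈ 0.0297766
P(oats | x) = 0.0297766 / 0.030952807 ≈ 0.962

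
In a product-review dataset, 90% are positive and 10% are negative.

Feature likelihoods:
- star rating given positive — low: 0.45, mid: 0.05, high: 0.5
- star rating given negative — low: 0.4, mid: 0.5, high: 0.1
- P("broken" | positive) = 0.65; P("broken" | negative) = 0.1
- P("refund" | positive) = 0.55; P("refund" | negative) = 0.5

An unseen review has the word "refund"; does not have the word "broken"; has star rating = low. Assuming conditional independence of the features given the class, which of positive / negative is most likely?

positive: 0.9 × 0.45 × (1−0.65) × 0.55 = 0.0779625
negative: 0.1 × 0.4 × (1−0.1) × 0.5 = 0.018
Highest score → positive.

positive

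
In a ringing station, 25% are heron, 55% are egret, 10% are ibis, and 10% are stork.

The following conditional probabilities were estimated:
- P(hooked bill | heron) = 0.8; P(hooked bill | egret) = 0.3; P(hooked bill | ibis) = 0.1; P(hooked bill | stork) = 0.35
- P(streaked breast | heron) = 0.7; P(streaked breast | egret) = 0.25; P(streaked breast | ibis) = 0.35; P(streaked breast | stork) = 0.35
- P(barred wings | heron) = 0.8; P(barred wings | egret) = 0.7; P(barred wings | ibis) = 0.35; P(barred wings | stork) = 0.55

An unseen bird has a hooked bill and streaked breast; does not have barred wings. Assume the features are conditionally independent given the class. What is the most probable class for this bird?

heron: 0.25 × 0.8 × 0.7 × (1−0.8) = 0.028
egret: 0.55 × 0.3 × 0.25 × (1−0.7) = 0.012375
ibis: 0.1 × 0.1 × 0.35 × (1−0.35) = 0.002275
stork: 0.1 × 0.35 × 0.35 × (1−0.55) = 0.0055125
Highest score → heron.

heron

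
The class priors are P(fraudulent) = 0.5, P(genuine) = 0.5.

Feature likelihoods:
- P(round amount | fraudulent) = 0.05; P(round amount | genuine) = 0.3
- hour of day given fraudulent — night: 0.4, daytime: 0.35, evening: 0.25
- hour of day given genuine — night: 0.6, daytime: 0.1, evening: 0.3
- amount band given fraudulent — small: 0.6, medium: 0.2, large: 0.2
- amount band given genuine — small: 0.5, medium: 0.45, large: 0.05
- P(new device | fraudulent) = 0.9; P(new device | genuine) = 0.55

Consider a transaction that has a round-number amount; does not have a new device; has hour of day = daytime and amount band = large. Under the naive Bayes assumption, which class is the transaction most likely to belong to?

fraudulent: 0.5 × 0.05 × 0.35 × 0.2 × (1−0.9) = 0.000175
genuine: 0.5 × 0.3 × 0.1 × 0.05 × (1−0.55) = 0.0003375
Highest score → genuine.

genuine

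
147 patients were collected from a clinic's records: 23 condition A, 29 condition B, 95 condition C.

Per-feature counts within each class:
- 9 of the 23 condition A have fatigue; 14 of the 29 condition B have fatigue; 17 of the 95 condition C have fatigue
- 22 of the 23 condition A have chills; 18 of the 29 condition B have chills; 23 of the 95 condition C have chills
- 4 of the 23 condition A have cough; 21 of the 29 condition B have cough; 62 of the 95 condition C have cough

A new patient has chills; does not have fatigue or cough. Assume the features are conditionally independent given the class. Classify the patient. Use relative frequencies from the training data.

condition A

condition A: (23/147) × (14/23) × (22/23) × (19/23) ≈ 0.0752543
condition B: (29/147) × (15/29) × (18/29) × (8/29) ≈ 0.0174719
condition C: (95/147) × (78/95) × (23/95) × (33/95) ≈ 0.0446243
Highest score → condition A.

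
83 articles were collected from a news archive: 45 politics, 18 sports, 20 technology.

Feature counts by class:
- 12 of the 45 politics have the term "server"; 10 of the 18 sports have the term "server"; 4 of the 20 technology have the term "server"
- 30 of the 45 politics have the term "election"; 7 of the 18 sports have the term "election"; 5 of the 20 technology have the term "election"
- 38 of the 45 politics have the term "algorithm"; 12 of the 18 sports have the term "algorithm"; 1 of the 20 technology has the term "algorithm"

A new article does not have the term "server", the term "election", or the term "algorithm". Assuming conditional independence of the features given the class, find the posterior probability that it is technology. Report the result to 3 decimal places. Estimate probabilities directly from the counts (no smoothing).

0.773

politics: (45/83) × (33/45) × (15/45) × (7/45) ≈ 0.0206158
sports: (18/83) × (8/18) × (11/18) × (6/18) ≈ 0.0196341
technology: (20/83) × (16/20) × (15/20) × (19/20) ≈ 0.137349
P(technology | x) = 0.137349 / 0.1775989 ≈ 0.773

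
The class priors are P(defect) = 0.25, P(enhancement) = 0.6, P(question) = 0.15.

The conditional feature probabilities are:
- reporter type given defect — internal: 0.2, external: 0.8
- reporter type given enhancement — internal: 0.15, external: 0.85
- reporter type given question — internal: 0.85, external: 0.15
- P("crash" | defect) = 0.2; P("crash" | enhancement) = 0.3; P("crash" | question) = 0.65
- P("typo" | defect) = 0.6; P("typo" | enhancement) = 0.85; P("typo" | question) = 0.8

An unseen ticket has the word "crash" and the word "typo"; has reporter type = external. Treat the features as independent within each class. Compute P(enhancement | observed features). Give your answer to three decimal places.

defect: 0.25 × 0.8 × 0.2 × 0.6 = 0.024
enhancement: 0.6 × 0.85 × 0.3 × 0.85 = 0.13005
question: 0.15 × 0.15 × 0.65 × 0.8 = 0.0117
P(enhancement | x) = 0.13005 / 0.16575 ≈ 0.785

0.785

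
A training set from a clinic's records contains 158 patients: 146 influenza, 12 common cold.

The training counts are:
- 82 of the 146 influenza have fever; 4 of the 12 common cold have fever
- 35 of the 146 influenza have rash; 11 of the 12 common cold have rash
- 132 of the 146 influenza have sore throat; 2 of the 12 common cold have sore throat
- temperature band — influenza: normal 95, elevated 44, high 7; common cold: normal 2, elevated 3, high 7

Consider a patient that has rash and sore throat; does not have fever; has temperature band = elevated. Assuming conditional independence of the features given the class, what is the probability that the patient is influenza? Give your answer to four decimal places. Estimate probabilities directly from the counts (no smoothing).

influenza: (146/158) × (64/146) × (35/146) × (132/146) × (44/146) ≈ 0.0264581
common cold: (12/158) × (8/12) × (11/12) × (2/12) × (3/12) ≈ 0.0019339
P(influenza | x) = 0.0264581 / 0.028392 ≈ 0.9319

0.9319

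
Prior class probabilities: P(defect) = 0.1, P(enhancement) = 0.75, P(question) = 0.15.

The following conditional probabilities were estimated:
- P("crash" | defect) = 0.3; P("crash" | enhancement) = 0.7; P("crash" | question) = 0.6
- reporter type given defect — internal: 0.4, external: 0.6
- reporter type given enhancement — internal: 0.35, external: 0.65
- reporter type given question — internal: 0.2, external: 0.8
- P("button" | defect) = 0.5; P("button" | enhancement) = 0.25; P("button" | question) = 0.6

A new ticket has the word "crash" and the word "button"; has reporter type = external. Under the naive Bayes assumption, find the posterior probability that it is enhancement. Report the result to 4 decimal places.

0.6204

defect: 0.1 × 0.3 × 0.6 × 0.5 = 0.009
enhancement: 0.75 × 0.7 × 0.65 × 0.25 = 0.0853125
question: 0.15 × 0.6 × 0.8 × 0.6 = 0.0432
P(enhancement | x) = 0.0853125 / 0.1375125 ≈ 0.6204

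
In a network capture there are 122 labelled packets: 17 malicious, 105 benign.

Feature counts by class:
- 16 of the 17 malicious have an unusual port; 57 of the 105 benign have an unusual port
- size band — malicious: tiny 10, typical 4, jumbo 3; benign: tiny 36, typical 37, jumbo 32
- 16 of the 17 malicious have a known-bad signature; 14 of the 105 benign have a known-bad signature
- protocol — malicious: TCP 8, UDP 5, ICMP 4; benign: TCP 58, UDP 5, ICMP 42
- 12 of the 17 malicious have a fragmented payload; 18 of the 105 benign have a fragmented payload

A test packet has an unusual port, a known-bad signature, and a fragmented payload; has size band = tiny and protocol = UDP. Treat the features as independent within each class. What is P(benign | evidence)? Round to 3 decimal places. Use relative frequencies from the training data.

malicious: (17/122) × (16/17) × (10/17) × (16/17) × (5/17) × (12/17) ≈ 0.0150742
benign: (105/122) × (57/105) × (36/105) × (14/105) × (5/105) × (18/105) ≈ 0.000174354
P(benign | x) = 0.000174354 / 0.015248554 ≈ 0.011

0.011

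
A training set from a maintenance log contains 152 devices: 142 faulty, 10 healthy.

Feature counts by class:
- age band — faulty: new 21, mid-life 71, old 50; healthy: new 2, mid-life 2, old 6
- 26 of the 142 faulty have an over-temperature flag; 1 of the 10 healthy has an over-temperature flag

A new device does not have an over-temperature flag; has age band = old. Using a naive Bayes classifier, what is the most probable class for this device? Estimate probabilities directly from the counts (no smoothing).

faulty: (142/152) × (50/142) × (116/142) ≈ 0.268718
healthy: (10/152) × (6/10) × (9/10) ≈ 0.0355263
Highest score → faulty.

faulty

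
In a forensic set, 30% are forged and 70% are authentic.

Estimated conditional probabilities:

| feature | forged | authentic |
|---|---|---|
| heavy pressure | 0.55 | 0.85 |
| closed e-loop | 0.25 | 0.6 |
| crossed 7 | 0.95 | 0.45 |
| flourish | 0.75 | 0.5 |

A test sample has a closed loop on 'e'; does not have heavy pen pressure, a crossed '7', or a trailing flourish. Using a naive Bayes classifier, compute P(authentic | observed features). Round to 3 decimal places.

forged: 0.3 × (1−0.55) × 0.25 × (1−0.95) × (1−0.75) = 0.000421875
authentic: 0.7 × (1−0.85) × 0.6 × (1−0.45) × (1−0.5) = 0.017325
P(authentic | x) = 0.017325 / 0.017746875 ≈ 0.976

0.976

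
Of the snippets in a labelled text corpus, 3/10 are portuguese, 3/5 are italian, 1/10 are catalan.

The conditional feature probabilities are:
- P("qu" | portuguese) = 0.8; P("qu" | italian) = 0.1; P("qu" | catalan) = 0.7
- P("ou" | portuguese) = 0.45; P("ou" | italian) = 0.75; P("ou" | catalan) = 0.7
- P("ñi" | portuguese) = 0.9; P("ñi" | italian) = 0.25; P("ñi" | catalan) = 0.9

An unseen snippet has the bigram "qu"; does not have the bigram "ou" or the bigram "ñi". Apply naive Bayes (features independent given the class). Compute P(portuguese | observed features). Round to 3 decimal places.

portuguese: 0.3 × 0.8 × (1−0.45) × (1−0.9) = 0.0132
italian: 0.6 × 0.1 × (1−0.75) × (1−0.25) = 0.01125
catalan: 0.1 × 0.7 × (1−0.7) × (1−0.9) = 0.0021
P(portuguese | x) = 0.0132 / 0.02655 ≈ 0.497

0.497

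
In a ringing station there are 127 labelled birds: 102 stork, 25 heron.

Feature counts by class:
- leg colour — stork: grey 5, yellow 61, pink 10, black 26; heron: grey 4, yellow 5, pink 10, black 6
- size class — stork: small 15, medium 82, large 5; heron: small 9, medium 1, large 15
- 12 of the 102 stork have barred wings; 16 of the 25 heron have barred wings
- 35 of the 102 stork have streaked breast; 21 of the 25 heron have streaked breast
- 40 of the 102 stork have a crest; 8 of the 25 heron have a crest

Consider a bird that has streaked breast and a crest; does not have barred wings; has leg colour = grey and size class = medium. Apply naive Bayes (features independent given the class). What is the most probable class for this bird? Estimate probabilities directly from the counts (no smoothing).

stork

stork: (102/127) × (5/102) × (82/102) × (90/102) × (35/102) × (40/102) ≈ 0.00375794
heron: (25/127) × (4/25) × (1/25) × (9/25) × (21/25) × (8/25) ≈ 0.000121912
Highest score → stork.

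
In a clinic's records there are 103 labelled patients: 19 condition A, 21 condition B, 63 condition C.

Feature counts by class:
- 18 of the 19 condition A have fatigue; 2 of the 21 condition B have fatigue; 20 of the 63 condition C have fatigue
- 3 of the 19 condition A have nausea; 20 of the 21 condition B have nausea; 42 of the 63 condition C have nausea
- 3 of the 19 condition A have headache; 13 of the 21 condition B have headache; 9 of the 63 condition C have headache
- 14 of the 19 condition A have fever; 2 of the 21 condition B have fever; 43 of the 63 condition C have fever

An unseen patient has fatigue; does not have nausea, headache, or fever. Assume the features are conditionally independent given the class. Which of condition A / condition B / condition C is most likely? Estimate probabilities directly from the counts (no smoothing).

condition A

condition A: (19/103) × (18/19) × (16/19) × (16/19) × (5/19) ≈ 0.0326125
condition B: (21/103) × (2/21) × (1/21) × (8/21) × (19/21) ≈ 0.000318697
condition C: (63/103) × (20/63) × (21/63) × (54/63) × (20/63) ≈ 0.0176122
Highest score → condition A.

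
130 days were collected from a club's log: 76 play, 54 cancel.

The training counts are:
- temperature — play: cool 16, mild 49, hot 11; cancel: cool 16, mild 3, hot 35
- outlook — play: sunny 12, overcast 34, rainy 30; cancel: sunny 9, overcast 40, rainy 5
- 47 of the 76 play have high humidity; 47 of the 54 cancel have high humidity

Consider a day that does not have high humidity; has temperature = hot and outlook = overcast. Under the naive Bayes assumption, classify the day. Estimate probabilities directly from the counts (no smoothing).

cancel

play: (76/130) × (11/76) × (34/76) × (29/76) ≈ 0.0144444
cancel: (54/130) × (35/54) × (40/54) × (7/54) ≈ 0.0258521
Highest score → cancel.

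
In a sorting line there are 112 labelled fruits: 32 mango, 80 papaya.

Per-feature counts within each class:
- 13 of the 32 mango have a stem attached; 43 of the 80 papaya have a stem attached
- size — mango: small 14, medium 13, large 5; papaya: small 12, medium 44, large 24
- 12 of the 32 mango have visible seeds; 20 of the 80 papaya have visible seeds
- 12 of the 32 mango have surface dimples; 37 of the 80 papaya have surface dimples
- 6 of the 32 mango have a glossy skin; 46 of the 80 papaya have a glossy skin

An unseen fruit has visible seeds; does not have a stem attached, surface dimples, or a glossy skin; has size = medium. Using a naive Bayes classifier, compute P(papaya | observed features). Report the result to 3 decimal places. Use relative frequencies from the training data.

0.442

mango: (32/112) × (19/32) × (13/32) × (12/32) × (20/32) × (26/32) ≈ 0.0131239
papaya: (80/112) × (37/80) × (44/80) × (20/80) × (43/80) × (34/80) ≈ 0.0103766
P(papaya | x) = 0.0103766 / 0.0235005 ≈ 0.442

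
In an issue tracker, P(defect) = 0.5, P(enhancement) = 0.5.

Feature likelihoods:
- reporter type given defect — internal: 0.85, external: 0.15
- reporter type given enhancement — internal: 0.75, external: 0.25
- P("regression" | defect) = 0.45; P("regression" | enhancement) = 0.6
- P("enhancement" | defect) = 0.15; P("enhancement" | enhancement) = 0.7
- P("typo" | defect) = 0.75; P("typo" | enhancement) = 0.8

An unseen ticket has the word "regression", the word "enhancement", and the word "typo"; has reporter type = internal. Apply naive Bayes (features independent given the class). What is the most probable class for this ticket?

enhancement

defect: 0.5 × 0.85 × 0.45 × 0.15 × 0.75 = 0.021515625
enhancement: 0.5 × 0.75 × 0.6 × 0.7 × 0.8 = 0.126
Highest score → enhancement.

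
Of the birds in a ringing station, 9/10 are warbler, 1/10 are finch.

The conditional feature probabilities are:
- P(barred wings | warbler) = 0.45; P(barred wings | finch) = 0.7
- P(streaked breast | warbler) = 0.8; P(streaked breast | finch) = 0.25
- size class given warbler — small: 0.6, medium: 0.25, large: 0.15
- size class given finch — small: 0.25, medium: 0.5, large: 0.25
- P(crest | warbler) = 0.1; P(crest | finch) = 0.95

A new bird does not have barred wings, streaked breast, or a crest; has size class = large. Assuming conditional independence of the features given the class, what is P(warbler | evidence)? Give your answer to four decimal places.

0.9794

warbler: 0.9 × (1−0.45) × (1−0.8) × 0.15 × (1−0.1) = 0.013365
finch: 0.1 × (1−0.7) × (1−0.25) × 0.25 × (1−0.95) = 0.00028125
P(warbler | x) = 0.013365 / 0.01364625 ≈ 0.9794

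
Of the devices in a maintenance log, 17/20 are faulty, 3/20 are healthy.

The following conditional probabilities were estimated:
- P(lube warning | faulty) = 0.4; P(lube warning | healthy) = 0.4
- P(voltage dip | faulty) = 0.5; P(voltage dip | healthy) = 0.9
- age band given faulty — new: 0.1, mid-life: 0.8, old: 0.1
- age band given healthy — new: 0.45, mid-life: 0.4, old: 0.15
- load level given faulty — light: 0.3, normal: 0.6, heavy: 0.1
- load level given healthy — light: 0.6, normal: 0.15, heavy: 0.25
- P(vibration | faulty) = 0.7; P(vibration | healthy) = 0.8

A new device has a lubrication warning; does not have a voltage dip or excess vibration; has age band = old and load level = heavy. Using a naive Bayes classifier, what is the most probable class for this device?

faulty: 0.85 × 0.4 × (1−0.5) × 0.1 × 0.1 × (1−0.7) = 0.00051
healthy: 0.15 × 0.4 × (1−0.9) × 0.15 × 0.25 × (1−0.8) = 0.000045
Highest score → faulty.

faulty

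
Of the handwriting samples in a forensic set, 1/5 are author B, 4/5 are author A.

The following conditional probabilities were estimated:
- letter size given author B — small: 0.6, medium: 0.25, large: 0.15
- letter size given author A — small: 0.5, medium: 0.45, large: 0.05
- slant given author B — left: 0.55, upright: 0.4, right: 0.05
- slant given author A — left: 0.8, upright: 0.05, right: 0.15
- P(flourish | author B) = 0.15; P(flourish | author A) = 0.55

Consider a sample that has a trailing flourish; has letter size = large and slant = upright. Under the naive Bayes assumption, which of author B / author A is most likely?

author B: 0.2 × 0.15 × 0.4 × 0.15 = 0.0018
author A: 0.8 × 0.05 × 0.05 × 0.55 = 0.0011
Highest score → author B.

author B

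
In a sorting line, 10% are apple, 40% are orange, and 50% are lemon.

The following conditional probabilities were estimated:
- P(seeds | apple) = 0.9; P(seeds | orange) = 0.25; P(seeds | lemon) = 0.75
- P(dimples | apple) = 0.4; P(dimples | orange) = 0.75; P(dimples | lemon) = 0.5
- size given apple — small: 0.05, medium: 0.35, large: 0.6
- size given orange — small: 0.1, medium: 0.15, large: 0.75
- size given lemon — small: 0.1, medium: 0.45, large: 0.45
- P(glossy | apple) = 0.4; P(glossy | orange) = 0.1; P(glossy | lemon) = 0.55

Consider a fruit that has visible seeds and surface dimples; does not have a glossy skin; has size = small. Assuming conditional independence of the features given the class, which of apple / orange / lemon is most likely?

lemon

apple: 0.1 × 0.9 × 0.4 × 0.05 × (1−0.4) = 0.00108
orange: 0.4 × 0.25 × 0.75 × 0.1 × (1−0.1) = 0.00675
lemon: 0.5 × 0.75 × 0.5 × 0.1 × (1−0.55) = 0.0084375
Highest score → lemon.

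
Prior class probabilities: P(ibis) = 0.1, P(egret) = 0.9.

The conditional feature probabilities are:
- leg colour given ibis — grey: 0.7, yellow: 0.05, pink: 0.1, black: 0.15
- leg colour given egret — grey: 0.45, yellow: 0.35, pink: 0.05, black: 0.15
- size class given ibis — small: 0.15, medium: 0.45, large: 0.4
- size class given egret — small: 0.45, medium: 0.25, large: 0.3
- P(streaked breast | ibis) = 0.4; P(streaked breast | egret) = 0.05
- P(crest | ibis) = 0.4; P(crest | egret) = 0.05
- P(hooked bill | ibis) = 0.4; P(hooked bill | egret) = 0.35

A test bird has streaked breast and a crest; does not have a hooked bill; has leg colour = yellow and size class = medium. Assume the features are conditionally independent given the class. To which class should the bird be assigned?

ibis

ibis: 0.1 × 0.05 × 0.45 × 0.4 × 0.4 × (1−0.4) = 0.000216
egret: 0.9 × 0.35 × 0.25 × 0.05 × 0.05 × (1−0.35) = 0.00012796875
Highest score → ibis.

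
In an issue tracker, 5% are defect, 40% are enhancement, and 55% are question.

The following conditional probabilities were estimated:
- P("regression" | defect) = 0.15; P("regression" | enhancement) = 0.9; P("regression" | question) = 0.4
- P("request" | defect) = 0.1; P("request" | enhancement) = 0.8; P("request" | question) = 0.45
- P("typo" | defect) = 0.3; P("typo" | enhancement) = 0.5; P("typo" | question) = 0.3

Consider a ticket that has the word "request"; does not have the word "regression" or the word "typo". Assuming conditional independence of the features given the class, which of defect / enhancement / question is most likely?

question

defect: 0.05 × (1−0.15) × 0.1 × (1−0.3) = 0.002975
enhancement: 0.4 × (1−0.9) × 0.8 × (1−0.5) = 0.016
question: 0.55 × (1−0.4) × 0.45 × (1−0.3) = 0.10395
Highest score → question.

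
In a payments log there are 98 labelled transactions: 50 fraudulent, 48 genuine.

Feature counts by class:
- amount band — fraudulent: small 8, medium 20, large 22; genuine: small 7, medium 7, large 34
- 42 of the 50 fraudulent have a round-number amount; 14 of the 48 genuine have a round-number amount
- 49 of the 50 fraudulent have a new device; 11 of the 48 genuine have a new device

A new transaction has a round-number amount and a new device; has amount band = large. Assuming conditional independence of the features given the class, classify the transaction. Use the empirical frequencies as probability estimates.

fraudulent: (50/98) × (22/50) × (42/50) × (49/50) = 0.1848
genuine: (48/98) × (34/48) × (14/48) × (11/48) ≈ 0.0231895
Highest score → fraudulent.

fraudulent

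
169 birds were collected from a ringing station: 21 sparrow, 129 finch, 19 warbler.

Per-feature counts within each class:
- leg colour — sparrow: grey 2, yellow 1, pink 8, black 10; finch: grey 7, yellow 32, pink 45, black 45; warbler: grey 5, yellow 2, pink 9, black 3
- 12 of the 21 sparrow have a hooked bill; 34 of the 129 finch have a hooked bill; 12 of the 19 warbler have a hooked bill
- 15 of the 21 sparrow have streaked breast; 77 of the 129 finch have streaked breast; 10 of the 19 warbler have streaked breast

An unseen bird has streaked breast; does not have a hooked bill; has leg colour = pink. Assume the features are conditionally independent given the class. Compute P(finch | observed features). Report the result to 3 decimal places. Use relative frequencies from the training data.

0.825

sparrow: (21/169) × (8/21) × (9/21) × (15/21) ≈ 0.014491
finch: (129/169) × (45/129) × (95/129) × (77/129) ≈ 0.117047
warbler: (19/169) × (9/19) × (7/19) × (10/19) ≈ 0.0103263
P(finch | x) = 0.117047 / 0.1418643 ≈ 0.825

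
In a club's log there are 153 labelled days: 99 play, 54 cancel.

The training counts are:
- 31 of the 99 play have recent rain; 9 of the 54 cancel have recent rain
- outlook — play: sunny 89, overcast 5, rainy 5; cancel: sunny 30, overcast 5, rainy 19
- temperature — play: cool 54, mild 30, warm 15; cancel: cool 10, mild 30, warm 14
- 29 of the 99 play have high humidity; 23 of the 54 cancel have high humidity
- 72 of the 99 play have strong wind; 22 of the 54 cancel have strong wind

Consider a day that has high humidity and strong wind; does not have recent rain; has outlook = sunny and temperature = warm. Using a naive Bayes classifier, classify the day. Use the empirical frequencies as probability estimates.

play: (99/153) × (68/99) × (89/99) × (15/99) × (29/99) × (72/99) ≈ 0.012897
cancel: (54/153) × (45/54) × (30/54) × (14/54) × (23/54) × (22/54) ≈ 0.00735099
Highest score → play.

play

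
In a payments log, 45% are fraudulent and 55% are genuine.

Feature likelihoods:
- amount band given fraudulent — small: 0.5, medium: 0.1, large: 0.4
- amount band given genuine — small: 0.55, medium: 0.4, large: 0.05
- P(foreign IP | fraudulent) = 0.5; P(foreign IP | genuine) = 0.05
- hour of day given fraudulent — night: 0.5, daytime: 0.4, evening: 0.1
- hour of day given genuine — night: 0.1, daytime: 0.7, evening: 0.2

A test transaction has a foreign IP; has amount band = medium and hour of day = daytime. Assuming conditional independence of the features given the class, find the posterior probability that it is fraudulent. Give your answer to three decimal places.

0.539

fraudulent: 0.45 × 0.1 × 0.5 × 0.4 = 0.009
genuine: 0.55 × 0.4 × 0.05 × 0.7 = 0.0077
P(fraudulent | x) = 0.009 / 0.0167 ≈ 0.539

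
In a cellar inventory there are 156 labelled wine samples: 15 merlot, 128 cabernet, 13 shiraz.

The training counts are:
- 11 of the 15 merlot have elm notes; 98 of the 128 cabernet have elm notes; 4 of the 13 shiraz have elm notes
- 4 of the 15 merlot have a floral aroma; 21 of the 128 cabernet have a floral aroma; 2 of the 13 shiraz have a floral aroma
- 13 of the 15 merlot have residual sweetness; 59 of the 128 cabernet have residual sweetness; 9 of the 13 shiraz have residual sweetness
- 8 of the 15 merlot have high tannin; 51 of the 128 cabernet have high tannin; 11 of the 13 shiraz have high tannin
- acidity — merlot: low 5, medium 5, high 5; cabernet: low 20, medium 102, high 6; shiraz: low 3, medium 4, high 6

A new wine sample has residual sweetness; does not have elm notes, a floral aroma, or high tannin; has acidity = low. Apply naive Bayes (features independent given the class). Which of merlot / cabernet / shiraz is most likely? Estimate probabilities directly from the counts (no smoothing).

cabernet

merlot: (15/156) × (4/15) × (11/15) × (13/15) × (7/15) × (5/15) ≈ 0.00253498
cabernet: (128/156) × (30/128) × (107/128) × (59/128) × (77/128) × (20/128) ≈ 0.00696487
shiraz: (13/156) × (9/13) × (11/13) × (9/13) × (2/13) × (3/13) ≈ 0.00119986
Highest score → cabernet.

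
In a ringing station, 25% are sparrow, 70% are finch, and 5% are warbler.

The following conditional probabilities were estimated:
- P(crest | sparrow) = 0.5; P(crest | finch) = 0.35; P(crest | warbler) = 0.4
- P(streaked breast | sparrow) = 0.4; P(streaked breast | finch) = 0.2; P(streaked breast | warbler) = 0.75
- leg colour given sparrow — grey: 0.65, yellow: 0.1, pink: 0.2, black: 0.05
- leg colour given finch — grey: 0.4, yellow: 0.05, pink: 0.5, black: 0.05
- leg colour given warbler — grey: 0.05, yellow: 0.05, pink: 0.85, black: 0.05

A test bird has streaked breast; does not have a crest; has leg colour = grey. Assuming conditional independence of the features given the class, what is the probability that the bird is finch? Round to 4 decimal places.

sparrow: 0.25 × (1−0.5) × 0.4 × 0.65 = 0.0325
finch: 0.7 × (1−0.35) × 0.2 × 0.4 = 0.0364
warbler: 0.05 × (1−0.4) × 0.75 × 0.05 = 0.001125
P(finch | x) = 0.0364 / 0.070025 ≈ 0.5198

0.5198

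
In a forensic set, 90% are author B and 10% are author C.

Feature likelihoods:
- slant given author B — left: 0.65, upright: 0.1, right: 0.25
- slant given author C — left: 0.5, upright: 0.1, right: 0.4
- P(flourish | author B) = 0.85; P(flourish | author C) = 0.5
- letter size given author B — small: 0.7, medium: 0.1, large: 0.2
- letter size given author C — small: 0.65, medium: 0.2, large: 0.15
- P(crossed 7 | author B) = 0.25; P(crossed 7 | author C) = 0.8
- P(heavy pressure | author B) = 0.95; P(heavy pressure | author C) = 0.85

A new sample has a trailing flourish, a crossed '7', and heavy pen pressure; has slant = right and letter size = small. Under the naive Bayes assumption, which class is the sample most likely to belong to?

author B

author B: 0.9 × 0.25 × 0.85 × 0.7 × 0.25 × 0.95 = 0.0317953125
author C: 0.1 × 0.4 × 0.5 × 0.65 × 0.8 × 0.85 = 0.00884
Highest score → author B.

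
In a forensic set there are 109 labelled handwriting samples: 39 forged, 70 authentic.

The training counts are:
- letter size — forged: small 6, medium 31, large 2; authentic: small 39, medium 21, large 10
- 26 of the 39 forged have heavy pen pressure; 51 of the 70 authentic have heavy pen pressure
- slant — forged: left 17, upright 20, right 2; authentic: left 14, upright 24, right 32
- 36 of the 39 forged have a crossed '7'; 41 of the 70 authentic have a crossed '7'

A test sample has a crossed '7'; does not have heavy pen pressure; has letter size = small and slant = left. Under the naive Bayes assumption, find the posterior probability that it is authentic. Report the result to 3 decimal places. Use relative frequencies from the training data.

0.606

forged: (39/109) × (6/39) × (13/39) × (17/39) × (36/39) ≈ 0.00738288
authentic: (70/109) × (39/70) × (19/70) × (14/70) × (41/70) ≈ 0.0113765
P(authentic | x) = 0.0113765 / 0.01875938 ≈ 0.606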